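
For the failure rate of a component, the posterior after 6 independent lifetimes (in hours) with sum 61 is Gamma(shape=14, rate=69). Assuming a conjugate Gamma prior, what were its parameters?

Gamma(shape=8, rate=8)

For an exponential likelihood with a Gamma(α, β) prior on the rate, n observations with total T give posterior Gamma(α+n, β+T).
So α = 14 − 6 = 8 and β = 69 − 61 = 8.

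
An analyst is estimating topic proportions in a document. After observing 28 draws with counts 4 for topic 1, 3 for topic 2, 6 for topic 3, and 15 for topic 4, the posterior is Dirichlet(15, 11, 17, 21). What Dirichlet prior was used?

Dirichlet(11, 8, 11, 6)

For a Dirichlet(α) prior with multinomial counts c, the posterior is Dirichlet(α + c) componentwise.
Subtract each count from the matching posterior parameter: 15−4=11, 11−3=8, 17−6=11, 21−15=6.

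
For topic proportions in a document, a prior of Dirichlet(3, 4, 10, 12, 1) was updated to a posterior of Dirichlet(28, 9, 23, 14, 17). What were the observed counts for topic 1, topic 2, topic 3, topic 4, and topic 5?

For a Dirichlet(α) prior with multinomial counts c, the posterior is Dirichlet(α + c) componentwise.
Counts are posterior − prior componentwise: 28−3=25, 9−4=5, 23−10=13, 14−12=2, 17−1=16.

counts (25, 5, 13, 2, 16)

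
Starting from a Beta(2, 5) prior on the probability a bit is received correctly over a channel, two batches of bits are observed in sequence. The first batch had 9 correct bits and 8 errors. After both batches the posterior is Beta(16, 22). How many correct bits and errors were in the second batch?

5 correct bits and 9 errors

Because Beta–binomial updating is additive in the counts, the combined data contributed (α_post−α_prior, β_post−β_prior) successes and failures.
Total across both batches: 16−2=14 correct bits, 22−5=17 errors.
Subtract the first batch: 14−9=5 correct bits and 17−8=9 errors.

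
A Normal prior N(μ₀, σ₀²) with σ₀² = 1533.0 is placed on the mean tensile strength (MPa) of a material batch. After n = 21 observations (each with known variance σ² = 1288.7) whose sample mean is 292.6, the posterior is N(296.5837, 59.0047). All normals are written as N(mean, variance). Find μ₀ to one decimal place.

μ₀ = 396.1

The posterior mean is a precision-weighted average: μ_n = (τ₀μ₀ + τ_data·x̄)/(τ₀+τ_data), with τ₀=1/σ₀² and τ_data=n/σ².
Here τ₀ = 1/1533.0 = 0.000652 and τ_data = 21/1288.7 = 0.016295, so τ_n = 0.016947.
Rearranging for μ₀: μ₀ = (μ_n·τ_n − τ_data·x̄)/τ₀ = (296.5837·0.016947 − 0.016295·292.6) / 0.000652 = 0.258287/0.000652 ≈ 396.1.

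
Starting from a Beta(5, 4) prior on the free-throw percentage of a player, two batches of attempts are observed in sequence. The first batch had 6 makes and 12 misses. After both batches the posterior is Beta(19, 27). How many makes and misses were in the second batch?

Sequential conjugate updates are equivalent to a single update on the pooled data, so total successes = posterior α − prior α and total failures = posterior β − prior β.
Total across both batches: 19−5=14 makes, 27−4=23 misses.
Subtract the first batch: 14−6=8 makes and 23−12=11 misses.

8 makes and 11 misses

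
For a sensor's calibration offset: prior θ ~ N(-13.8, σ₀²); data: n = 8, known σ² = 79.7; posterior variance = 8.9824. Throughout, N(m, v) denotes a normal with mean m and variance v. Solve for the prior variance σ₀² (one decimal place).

σ₀² = 91.3

For the Normal–Normal model with known σ², precisions add: τ_n = τ₀ + n/σ².
So 1/σ₀² = 1/8.9824 − 8/79.7 = 0.111329 − 0.100376 = 0.010953.
Hence σ₀² = 1/0.010953 ≈ 91.3.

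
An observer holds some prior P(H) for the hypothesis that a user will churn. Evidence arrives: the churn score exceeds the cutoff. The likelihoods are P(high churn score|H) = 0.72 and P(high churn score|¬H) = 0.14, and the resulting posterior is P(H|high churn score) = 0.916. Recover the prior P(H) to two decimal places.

P(H) = 0.68

Bayes' rule in odds form gives O(H|E) = O(H)·[P(E|H)/P(E|¬H)], hence O(H) = O(H|E)/LR.
Posterior odds = 0.916/(1−0.916) = 10.9048. LR = 0.72/0.14 = 5.1429.
Prior odds = 10.9048/5.1429 = 2.1204, so P(H) = 2.1204/(1+2.1204) ≈ 0.68.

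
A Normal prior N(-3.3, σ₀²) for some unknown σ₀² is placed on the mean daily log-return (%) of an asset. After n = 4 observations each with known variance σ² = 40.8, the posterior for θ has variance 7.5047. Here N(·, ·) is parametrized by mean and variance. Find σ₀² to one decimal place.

σ₀² = 28.4

Posterior precision equals prior precision plus data precision: 1/σ_n² = 1/σ₀² + n/σ².
So 1/σ₀² = 1/7.5047 − 4/40.8 = 0.133250 − 0.098039 = 0.035211.
Hence σ₀² = 1/0.035211 ≈ 28.4.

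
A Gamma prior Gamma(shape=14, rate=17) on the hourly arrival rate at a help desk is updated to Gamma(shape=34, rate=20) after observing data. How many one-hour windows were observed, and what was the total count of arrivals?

n = 3 one-hour windows with total 20 arrivals

A Gamma(α, β) prior (rate parametrization) on a Poisson rate with n observations summing to S gives posterior Gamma(α+S, β+n).
Matching: Σxᵢ = 34 − 14 = 20 and n = 20 − 17 = 3.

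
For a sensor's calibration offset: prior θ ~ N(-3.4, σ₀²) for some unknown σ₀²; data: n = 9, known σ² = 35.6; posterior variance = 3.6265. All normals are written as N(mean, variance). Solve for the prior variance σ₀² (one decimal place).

Posterior precision equals prior precision plus data precision: 1/σ_n² = 1/σ₀² + n/σ².
So 1/σ₀² = 1/3.6265 − 9/35.6 = 0.275748 − 0.252809 = 0.022939.
Hence σ₀² = 1/0.022939 ≈ 43.6.

σ₀² = 43.6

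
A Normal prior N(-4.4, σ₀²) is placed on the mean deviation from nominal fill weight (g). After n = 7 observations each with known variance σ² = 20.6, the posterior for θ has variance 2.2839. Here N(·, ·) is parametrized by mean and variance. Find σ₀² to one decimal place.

Posterior precision equals prior precision plus data precision: 1/σ_n² = 1/σ₀² + n/σ².
So 1/σ₀² = 1/2.2839 − 7/20.6 = 0.437848 − 0.339806 = 0.098042.
Hence σ₀² = 1/0.098042 ≈ 10.2.

σ₀² = 10.2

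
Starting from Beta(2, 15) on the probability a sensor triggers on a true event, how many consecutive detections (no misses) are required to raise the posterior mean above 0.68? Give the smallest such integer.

k = 30

After k detections and 0 misses the posterior is Beta(2+k, 15), with mean (2+k)/(2+15+k).
Set (2+k)/(17+k) > 0.68 and solve: k > (0.68·17 − 2)/(1 − 0.68) = 29.875.
The smallest integer exceeding 29.875 is 30, and checking k=30: (32)/(47) = 0.6809 > 0.68.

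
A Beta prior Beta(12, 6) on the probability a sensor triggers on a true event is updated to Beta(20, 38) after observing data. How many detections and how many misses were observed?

8 detections and 32 misses

Under Beta–binomial conjugacy the posterior parameters are (α+s, β+f).
So s = 20 − 12 = 8 and f = 38 − 6 = 32.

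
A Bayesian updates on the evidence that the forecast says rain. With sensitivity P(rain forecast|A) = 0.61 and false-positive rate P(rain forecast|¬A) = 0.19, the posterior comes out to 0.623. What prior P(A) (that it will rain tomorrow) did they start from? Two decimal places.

P(A) = 0.34

In odds form, posterior odds = prior odds × likelihood ratio, so prior odds = posterior odds ÷ LR.
Posterior odds = 0.623/(1−0.623) = 1.6525. LR = 0.61/0.19 = 3.2105.
Prior odds = 1.6525/3.2105 = 0.5147, so P(A) = 0.5147/(1+0.5147) ≈ 0.34.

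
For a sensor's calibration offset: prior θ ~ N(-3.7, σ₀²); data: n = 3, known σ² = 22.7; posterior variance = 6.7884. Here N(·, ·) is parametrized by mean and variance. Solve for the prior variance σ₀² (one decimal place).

For the Normal–Normal model with known σ², precisions add: τ_n = τ₀ + n/σ².
So 1/σ₀² = 1/6.7884 − 3/22.7 = 0.147310 − 0.132159 = 0.015151.
Hence σ₀² = 1/0.015151 ≈ 66.0.

σ₀² = 66.0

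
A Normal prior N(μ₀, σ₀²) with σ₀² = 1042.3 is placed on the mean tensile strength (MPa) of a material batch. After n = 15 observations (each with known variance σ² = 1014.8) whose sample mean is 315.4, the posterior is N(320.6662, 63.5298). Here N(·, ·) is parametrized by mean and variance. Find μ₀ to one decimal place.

The posterior mean is a precision-weighted average: μ_n = (τ₀μ₀ + τ_data·x̄)/(τ₀+τ_data), with τ₀=1/σ₀² and τ_data=n/σ².
Here τ₀ = 1/1042.3 = 0.000959 and τ_data = 15/1014.8 = 0.014781, so τ_n = 0.015740.
Rearranging for μ₀: μ₀ = (μ_n·τ_n − τ_data·x̄)/τ₀ = (320.6662·0.015740 − 0.014781·315.4) / 0.000959 = 0.385359/0.000959 ≈ 401.8.

μ₀ = 401.8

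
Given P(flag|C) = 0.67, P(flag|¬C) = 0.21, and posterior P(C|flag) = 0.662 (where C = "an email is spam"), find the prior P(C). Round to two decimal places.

P(C) = 0.38

Bayes' rule in odds form gives O(C|E) = O(C)·[P(E|C)/P(E|¬C)], hence O(C) = O(C|E)/LR.
Posterior odds = 0.662/(1−0.662) = 1.9586. LR = 0.67/0.21 = 3.1905.
Prior odds = 1.9586/3.1905 = 0.6139, so P(C) = 0.6139/(1+0.6139) ≈ 0.38.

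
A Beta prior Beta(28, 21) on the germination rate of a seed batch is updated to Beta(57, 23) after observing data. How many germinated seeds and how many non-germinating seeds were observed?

Under Beta–binomial conjugacy the posterior parameters are (α+s, β+f).
Match parameters: s=57−28=29, f=23−21=2.

29 germinated seeds and 2 non-germinating seeds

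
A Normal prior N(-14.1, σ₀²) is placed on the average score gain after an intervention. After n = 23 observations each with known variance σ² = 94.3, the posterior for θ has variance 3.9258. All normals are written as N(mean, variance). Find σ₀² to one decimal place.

For the Normal–Normal model with known σ², precisions add: τ_n = τ₀ + n/σ².
So 1/σ₀² = 1/3.9258 − 23/94.3 = 0.254725 − 0.243902 = 0.010823.
Hence σ₀² = 1/0.010823 ≈ 92.4.

σ₀² = 92.4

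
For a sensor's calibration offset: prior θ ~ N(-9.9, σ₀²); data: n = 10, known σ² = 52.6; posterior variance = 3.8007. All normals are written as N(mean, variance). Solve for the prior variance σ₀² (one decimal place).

For the Normal–Normal model with known σ², precisions add: τ_n = τ₀ + n/σ².
So 1/σ₀² = 1/3.8007 − 10/52.6 = 0.263109 − 0.190114 = 0.072995.
Hence σ₀² = 1/0.072995 ≈ 13.7.

σ₀² = 13.7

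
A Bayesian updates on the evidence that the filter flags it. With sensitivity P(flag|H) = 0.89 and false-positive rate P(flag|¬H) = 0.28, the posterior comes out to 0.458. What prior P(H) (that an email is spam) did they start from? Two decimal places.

P(H) = 0.21

In odds form, posterior odds = prior odds × likelihood ratio, so prior odds = posterior odds ÷ LR.
Posterior odds = 0.458/(1−0.458) = 0.8450. LR = 0.89/0.28 = 3.1786.
Prior odds = 0.8450/3.1786 = 0.2658, so P(H) = 0.2658/(1+0.2658) ≈ 0.21.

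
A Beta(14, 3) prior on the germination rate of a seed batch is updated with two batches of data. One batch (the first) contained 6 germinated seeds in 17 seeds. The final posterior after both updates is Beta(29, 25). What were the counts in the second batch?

9 germinated seeds and 11 non-germinating seeds

Because Beta–binomial updating is additive in the counts, the combined data contributed (α_post−α_prior, β_post−β_prior) successes and failures.
Total across both batches: 29−14=15 germinated seeds, 25−3=22 non-germinating seeds.
Subtract the first batch: 15−6=9 germinated seeds and 22−11=11 non-germinating seeds.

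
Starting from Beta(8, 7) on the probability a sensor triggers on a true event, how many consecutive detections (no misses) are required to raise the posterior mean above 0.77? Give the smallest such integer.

After k detections and 0 misses the posterior is Beta(8+k, 7), with mean (8+k)/(8+7+k).
Set (8+k)/(15+k) > 0.77 and solve: k > (0.77·15 − 8)/(1 − 0.77) = 15.435.
The smallest integer exceeding 15.435 is 16, and checking k=16: (24)/(31) = 0.7742 > 0.77.

k = 16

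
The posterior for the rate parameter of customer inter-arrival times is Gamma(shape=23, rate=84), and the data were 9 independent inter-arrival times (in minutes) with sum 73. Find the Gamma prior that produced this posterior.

Gamma(shape=14, rate=11)

For an exponential likelihood with a Gamma(α, β) prior on the rate, n observations with total T give posterior Gamma(α+n, β+T).
So α = 23 − 9 = 14 and β = 84 − 73 = 11.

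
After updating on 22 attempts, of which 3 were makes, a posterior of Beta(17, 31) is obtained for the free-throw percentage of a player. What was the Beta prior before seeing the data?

Beta is conjugate to the binomial likelihood: posterior = Beta(a+s, b+f).
So a = 17 − 3 = 14 and b = 31 − 19 = 12.

Beta(14, 12)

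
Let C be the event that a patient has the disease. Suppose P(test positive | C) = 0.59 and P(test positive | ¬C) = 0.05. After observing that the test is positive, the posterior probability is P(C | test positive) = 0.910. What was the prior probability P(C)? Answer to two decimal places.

In odds form, posterior odds = prior odds × likelihood ratio, so prior odds = posterior odds ÷ LR.
Posterior odds = 0.910/(1−0.910) = 10.1111. LR = 0.59/0.05 = 11.8000.
Prior odds = 10.1111/11.8000 = 0.8569, so P(C) = 0.8569/(1+0.8569) ≈ 0.46.

P(C) = 0.46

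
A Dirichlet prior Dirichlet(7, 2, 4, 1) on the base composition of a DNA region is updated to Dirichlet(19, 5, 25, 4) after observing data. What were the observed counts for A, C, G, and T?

counts (12, 3, 21, 3)

For a Dirichlet(α) prior with multinomial counts c, the posterior is Dirichlet(α + c) componentwise.
Counts are posterior − prior componentwise: 19−7=12, 5−2=3, 25−4=21, 4−1=3.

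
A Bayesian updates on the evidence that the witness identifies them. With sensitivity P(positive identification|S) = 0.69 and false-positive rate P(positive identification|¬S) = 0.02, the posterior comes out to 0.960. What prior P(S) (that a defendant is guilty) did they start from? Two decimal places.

P(S) = 0.41

In odds form, posterior odds = prior odds × likelihood ratio, so prior odds = posterior odds ÷ LR.
Posterior odds = 0.960/(1−0.960) = 24.0000. LR = 0.69/0.02 = 34.5000.
Prior odds = 24.0000/34.5000 = 0.6957, so P(S) = 0.6957/(1+0.6957) ≈ 0.41.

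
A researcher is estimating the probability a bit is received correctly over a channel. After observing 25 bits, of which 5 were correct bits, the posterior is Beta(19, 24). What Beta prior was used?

Beta(14, 4)

A Beta(α, β) prior with s successes and f failures in binomial data gives a Beta(α+s, β+f) posterior.
So α = 19 − 5 = 14 and β = 24 − 20 = 4.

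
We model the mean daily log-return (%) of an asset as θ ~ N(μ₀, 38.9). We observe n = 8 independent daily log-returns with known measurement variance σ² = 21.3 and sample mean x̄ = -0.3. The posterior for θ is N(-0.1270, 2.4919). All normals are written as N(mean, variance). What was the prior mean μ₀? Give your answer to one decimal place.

The posterior mean is a precision-weighted average: μ_n = (τ₀μ₀ + τ_data·x̄)/(τ₀+τ_data), with τ₀=1/σ₀² and τ_data=n/σ².
Here τ₀ = 1/38.9 = 0.025707 and τ_data = 8/21.3 = 0.375587, so τ_n = 0.401294.
Rearranging for μ₀: μ₀ = (μ_n·τ_n − τ_data·x̄)/τ₀ = (-0.1270·0.401294 − 0.375587·-0.3) / 0.025707 = 0.061712/0.025707 ≈ 2.4.

μ₀ = 2.4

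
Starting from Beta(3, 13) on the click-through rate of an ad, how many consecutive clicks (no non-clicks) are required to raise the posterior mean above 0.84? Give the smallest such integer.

After k clicks and 0 non-clicks the posterior is Beta(3+k, 13), with mean (3+k)/(3+13+k).
Set (3+k)/(16+k) > 0.84 and solve: k > (0.84·16 − 3)/(1 − 0.84) = 65.250.
The smallest integer exceeding 65.250 is 66.

k = 66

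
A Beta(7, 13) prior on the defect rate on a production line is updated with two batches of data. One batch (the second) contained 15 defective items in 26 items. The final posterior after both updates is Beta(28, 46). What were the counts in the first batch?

Sequential conjugate updates are equivalent to a single update on the pooled data, so total successes = posterior α − prior α and total failures = posterior β − prior β.
Total across both batches: 28−7=21 defective items, 46−13=33 good items.
Subtract the second batch: 21−15=6 defective items and 33−11=22 good items.

6 defective items and 22 good items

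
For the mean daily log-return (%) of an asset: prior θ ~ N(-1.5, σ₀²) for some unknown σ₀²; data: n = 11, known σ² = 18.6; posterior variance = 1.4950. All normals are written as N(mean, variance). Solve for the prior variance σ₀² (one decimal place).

Posterior precision equals prior precision plus data precision: 1/σ_n² = 1/σ₀² + n/σ².
So 1/σ₀² = 1/1.4950 − 11/18.6 = 0.668896 − 0.591398 = 0.077498.
Hence σ₀² = 1/0.077498 ≈ 12.9.

σ₀² = 12.9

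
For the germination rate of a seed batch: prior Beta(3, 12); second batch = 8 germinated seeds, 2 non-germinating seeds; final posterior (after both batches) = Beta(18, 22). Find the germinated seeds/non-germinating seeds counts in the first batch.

7 germinated seeds and 8 non-germinating seeds

Because Beta–binomial updating is additive in the counts, the combined data contributed (α_post−α_prior, β_post−β_prior) successes and failures.
Total across both batches: 18−3=15 germinated seeds, 22−12=10 non-germinating seeds.
Subtract the second batch: 15−8=7 germinated seeds and 10−2=8 non-germinating seeds.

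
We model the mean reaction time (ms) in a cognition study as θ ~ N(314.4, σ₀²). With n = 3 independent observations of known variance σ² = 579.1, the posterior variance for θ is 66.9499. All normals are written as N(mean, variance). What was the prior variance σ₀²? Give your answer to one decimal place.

σ₀² = 102.5

For the Normal–Normal model with known σ², precisions add: τ_n = τ₀ + n/σ².
So 1/σ₀² = 1/66.9499 − 3/579.1 = 0.014937 − 0.005180 = 0.009757.
Hence σ₀² = 1/0.009757 ≈ 102.5.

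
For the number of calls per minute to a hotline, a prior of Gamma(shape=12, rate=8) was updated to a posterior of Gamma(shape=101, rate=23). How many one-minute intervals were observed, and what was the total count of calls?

n = 15 one-minute intervals with total 89 calls

Gamma–Poisson conjugacy: posterior shape = α + Σxᵢ, posterior rate = β + n.
Matching: Σxᵢ = 101 − 12 = 89 and n = 23 − 8 = 15.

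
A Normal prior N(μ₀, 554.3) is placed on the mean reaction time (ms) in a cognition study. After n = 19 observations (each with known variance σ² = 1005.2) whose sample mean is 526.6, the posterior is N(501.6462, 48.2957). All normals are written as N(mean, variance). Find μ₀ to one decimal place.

μ₀ = 240.2

With known observation variance, the Normal–Normal posterior has precision τ_n = τ₀ + n/σ² and mean μ_n = (τ₀μ₀ + (n/σ²)x̄)/τ_n.
Here τ₀ = 1/554.3 = 0.001804 and τ_data = 19/1005.2 = 0.018902, so τ_n = 0.020706.
Rearranging for μ₀: μ₀ = (μ_n·τ_n − τ_data·x̄)/τ₀ = (501.6462·0.020706 − 0.018902·526.6) / 0.001804 = 0.433293/0.001804 ≈ 240.2.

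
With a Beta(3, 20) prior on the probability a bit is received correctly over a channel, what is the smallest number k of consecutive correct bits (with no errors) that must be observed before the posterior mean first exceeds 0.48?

k = 16

After k correct bits and 0 errors the posterior is Beta(3+k, 20), with mean (3+k)/(3+20+k).
Set (3+k)/(23+k) > 0.48 and solve: k > (0.48·23 − 3)/(1 − 0.48) = 15.462.
The smallest integer exceeding 15.462 is 16, and checking k=16: (19)/(39) = 0.4872 > 0.48.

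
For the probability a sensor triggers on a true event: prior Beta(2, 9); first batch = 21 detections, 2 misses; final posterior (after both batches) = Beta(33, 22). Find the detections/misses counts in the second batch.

10 detections and 11 misses

Because Beta–binomial updating is additive in the counts, the combined data contributed (α_post−α_prior, β_post−β_prior) successes and failures.
Total across both batches: 33−2=31 detections, 22−9=13 misses.
Subtract the first batch: 31−21=10 detections and 13−2=11 misses.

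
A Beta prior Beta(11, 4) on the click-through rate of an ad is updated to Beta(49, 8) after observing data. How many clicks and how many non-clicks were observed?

38 clicks and 4 non-clicks

Under Beta–binomial conjugacy the posterior parameters are (α+s, β+f).
Match parameters: s=49−11=38, f=8−4=4.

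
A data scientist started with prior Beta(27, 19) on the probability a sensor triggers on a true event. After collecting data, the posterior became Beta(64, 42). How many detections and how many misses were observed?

37 detections and 23 misses

A Beta(α, β) prior with s successes and f failures in binomial data gives a Beta(α+s, β+f) posterior.
Match parameters: s=64−27=37, f=42−19=23.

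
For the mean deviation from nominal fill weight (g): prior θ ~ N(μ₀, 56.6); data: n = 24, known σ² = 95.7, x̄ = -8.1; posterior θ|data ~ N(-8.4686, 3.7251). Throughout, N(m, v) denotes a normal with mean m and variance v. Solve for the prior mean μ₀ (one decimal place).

μ₀ = -13.7

The posterior mean is a precision-weighted average: μ_n = (τ₀μ₀ + τ_data·x̄)/(τ₀+τ_data), with τ₀=1/σ₀² and τ_data=n/σ².
Here τ₀ = 1/56.6 = 0.017668 and τ_data = 24/95.7 = 0.250784, so τ_n = 0.268452.
Rearranging for μ₀: μ₀ = (μ_n·τ_n − τ_data·x̄)/τ₀ = (-8.4686·0.268452 − 0.250784·-8.1) / 0.017668 = -0.242062/0.017668 ≈ -13.7.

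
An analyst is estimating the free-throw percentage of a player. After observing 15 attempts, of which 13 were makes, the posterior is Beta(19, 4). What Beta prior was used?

Beta is conjugate to the binomial likelihood: posterior = Beta(a+s, b+f).
Subtract the data counts: 19−13=6, 4−2=2.

Beta(6, 2)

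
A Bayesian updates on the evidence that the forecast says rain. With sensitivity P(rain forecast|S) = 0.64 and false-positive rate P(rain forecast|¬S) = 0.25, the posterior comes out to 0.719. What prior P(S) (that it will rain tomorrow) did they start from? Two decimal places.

P(S) = 0.50

In odds form, posterior odds = prior odds × likelihood ratio, so prior odds = posterior odds ÷ LR.
Posterior odds = 0.719/(1−0.719) = 2.5587. LR = 0.64/0.25 = 2.5600.
Prior odds = 2.5587/2.5600 = 0.9995, so P(S) = 0.9995/(1+0.9995) ≈ 0.50.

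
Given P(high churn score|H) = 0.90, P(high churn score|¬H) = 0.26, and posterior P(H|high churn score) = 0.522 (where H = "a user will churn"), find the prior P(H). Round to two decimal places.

In odds form, posterior odds = prior odds × likelihood ratio, so prior odds = posterior odds ÷ LR.
Posterior odds = 0.522/(1−0.522) = 1.0921. LR = 0.90/0.26 = 3.4615.
Prior odds = 1.0921/3.4615 = 0.3155, so P(H) = 0.3155/(1+0.3155) ≈ 0.24.

P(H) = 0.24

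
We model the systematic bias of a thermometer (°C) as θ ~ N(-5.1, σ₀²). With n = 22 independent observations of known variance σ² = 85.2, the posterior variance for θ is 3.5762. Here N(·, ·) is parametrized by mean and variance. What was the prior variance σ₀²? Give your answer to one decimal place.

Posterior precision equals prior precision plus data precision: 1/σ_n² = 1/σ₀² + n/σ².
So 1/σ₀² = 1/3.5762 − 22/85.2 = 0.279626 − 0.258216 = 0.021410.
Hence σ₀² = 1/0.021410 ≈ 46.7.

σ₀² = 46.7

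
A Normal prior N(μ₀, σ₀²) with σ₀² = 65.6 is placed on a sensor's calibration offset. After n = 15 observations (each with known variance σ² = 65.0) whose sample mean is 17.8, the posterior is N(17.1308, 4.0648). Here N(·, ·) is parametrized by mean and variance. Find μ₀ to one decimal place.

μ₀ = 7.0

The posterior mean is a precision-weighted average: μ_n = (τ₀μ₀ + τ_data·x̄)/(τ₀+τ_data), with τ₀=1/σ₀² and τ_data=n/σ².
Here τ₀ = 1/65.6 = 0.015244 and τ_data = 15/65.0 = 0.230769, so τ_n = 0.246013.
Rearranging for μ₀: μ₀ = (μ_n·τ_n − τ_data·x̄)/τ₀ = (17.1308·0.246013 − 0.230769·17.8) / 0.015244 = 0.106711/0.015244 ≈ 7.0.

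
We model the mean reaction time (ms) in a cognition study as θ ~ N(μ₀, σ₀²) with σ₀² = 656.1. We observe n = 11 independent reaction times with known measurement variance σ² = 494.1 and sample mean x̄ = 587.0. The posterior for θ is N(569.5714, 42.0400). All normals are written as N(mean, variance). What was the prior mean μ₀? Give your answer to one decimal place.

μ₀ = 315.0

With known observation variance, the Normal–Normal posterior has precision τ_n = τ₀ + n/σ² and mean μ_n = (τ₀μ₀ + (n/σ²)x̄)/τ_n.
Here τ₀ = 1/656.1 = 0.001524 and τ_data = 11/494.1 = 0.022263, so τ_n = 0.023787.
Rearranging for μ₀: μ₀ = (μ_n·τ_n − τ_data·x̄)/τ₀ = (569.5714·0.023787 − 0.022263·587.0) / 0.001524 = 0.480014/0.001524 ≈ 315.0.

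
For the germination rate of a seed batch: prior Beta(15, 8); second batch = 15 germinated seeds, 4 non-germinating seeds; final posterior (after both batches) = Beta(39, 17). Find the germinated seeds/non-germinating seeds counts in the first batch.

9 germinated seeds and 5 non-germinating seeds

Sequential conjugate updates are equivalent to a single update on the pooled data, so total successes = posterior α − prior α and total failures = posterior β − prior β.
Total across both batches: 39−15=24 germinated seeds, 17−8=9 non-germinating seeds.
Subtract the second batch: 24−15=9 germinated seeds and 9−4=5 non-germinating seeds.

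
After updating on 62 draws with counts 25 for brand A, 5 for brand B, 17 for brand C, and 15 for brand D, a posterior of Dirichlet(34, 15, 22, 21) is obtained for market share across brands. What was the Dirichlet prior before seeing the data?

For a Dirichlet(α) prior with multinomial counts c, the posterior is Dirichlet(α + c) componentwise.
Subtract each count from the matching posterior parameter: 34−25=9, 15−5=10, 22−17=5, 21−15=6.

Dirichlet(9, 10, 5, 6)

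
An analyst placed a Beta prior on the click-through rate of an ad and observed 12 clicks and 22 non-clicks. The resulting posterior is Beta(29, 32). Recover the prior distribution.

Under Beta–binomial conjugacy the posterior parameters are (a+s, b+f).
Subtract the data counts: 29−12=17, 32−22=10.

Beta(17, 10)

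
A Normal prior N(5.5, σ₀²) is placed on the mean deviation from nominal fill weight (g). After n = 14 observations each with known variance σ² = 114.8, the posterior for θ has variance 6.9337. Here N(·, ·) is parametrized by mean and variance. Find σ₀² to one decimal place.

For the Normal–Normal model with known σ², precisions add: τ_n = τ₀ + n/σ².
So 1/σ₀² = 1/6.9337 − 14/114.8 = 0.144223 − 0.121951 = 0.022272.
Hence σ₀² = 1/0.022272 ≈ 44.9.

σ₀² = 44.9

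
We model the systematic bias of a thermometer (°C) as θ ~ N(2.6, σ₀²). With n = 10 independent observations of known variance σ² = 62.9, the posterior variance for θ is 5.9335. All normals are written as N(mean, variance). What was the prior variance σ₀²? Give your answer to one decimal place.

Posterior precision equals prior precision plus data precision: 1/σ_n² = 1/σ₀² + n/σ².
So 1/σ₀² = 1/5.9335 − 10/62.9 = 0.168535 − 0.158983 = 0.009552.
Hence σ₀² = 1/0.009552 ≈ 104.7.

σ₀² = 104.7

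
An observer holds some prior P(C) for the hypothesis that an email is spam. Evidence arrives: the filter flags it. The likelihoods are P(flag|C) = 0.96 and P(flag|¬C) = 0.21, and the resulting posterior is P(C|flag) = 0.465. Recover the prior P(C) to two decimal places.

Bayes' rule in odds form gives O(C|E) = O(C)·[P(E|C)/P(E|¬C)], hence O(C) = O(C|E)/LR.
Posterior odds = 0.465/(1−0.465) = 0.8692. LR = 0.96/0.21 = 4.5714.
Prior odds = 0.8692/4.5714 = 0.1901, so P(C) = 0.1901/(1+0.1901) ≈ 0.16.

P(C) = 0.16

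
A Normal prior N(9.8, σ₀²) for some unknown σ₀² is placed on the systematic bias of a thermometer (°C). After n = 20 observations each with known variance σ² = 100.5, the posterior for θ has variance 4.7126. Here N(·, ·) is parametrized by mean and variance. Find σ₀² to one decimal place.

Posterior precision equals prior precision plus data precision: 1/σ_n² = 1/σ₀² + n/σ².
So 1/σ₀² = 1/4.7126 − 20/100.5 = 0.212197 − 0.199005 = 0.013192.
Hence σ₀² = 1/0.013192 ≈ 75.8.

σ₀² = 75.8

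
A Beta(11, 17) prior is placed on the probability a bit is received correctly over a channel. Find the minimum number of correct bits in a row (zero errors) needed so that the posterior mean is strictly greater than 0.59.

After k correct bits and 0 errors the posterior is Beta(11+k, 17), with mean (11+k)/(11+17+k).
Set (11+k)/(28+k) > 0.59 and solve: k > (0.59·28 − 11)/(1 − 0.59) = 13.463.
The smallest integer exceeding 13.463 is 14.

k = 14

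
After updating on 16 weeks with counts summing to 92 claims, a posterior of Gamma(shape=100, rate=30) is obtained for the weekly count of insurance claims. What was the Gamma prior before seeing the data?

Gamma(shape=8, rate=14)

Gamma–Poisson conjugacy: posterior shape = α + Σxᵢ, posterior rate = β + n.
So α = 100 − 92 = 8 and β = 30 − 16 = 14.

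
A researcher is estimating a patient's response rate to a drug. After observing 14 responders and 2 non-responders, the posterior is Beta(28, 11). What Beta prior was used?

Beta(14, 9)

A Beta(α, β) prior with s successes and f failures in binomial data gives a Beta(α+s, β+f) posterior.
Subtract the data counts: 28−14=14, 11−2=9.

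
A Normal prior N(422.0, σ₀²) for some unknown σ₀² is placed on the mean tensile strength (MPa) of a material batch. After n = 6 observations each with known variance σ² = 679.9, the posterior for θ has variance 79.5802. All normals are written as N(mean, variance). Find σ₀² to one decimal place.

Posterior precision equals prior precision plus data precision: 1/σ_n² = 1/σ₀² + n/σ².
So 1/σ₀² = 1/79.5802 − 6/679.9 = 0.012566 − 0.008825 = 0.003741.
Hence σ₀² = 1/0.003741 ≈ 267.3.

σ₀² = 267.3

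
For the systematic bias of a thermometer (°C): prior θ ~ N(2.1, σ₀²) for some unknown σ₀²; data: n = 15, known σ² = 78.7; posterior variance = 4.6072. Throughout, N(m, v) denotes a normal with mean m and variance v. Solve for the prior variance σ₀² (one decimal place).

Posterior precision equals prior precision plus data precision: 1/σ_n² = 1/σ₀² + n/σ².
So 1/σ₀² = 1/4.6072 − 15/78.7 = 0.217052 − 0.190597 = 0.026455.
Hence σ₀² = 1/0.026455 ≈ 37.8.

σ₀² = 37.8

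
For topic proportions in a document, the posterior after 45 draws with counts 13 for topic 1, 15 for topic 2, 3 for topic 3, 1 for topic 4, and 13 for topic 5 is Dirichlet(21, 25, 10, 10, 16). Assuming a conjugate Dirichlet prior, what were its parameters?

Dirichlet(8, 10, 7, 9, 3)

For a Dirichlet(α) prior with multinomial counts c, the posterior is Dirichlet(α + c) componentwise.
Subtract each count from the matching posterior parameter: 21−13=8, 25−15=10, 10−3=7, 10−1=9, 16−13=3.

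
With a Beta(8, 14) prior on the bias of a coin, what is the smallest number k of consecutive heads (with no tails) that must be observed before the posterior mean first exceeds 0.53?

k = 8

After k heads and 0 tails the posterior is Beta(8+k, 14), with mean (8+k)/(8+14+k).
Set (8+k)/(22+k) > 0.53 and solve: k > (0.53·22 − 8)/(1 − 0.53) = 7.787.
The smallest integer exceeding 7.787 is 8, and checking k=8: (16)/(30) = 0.5333 > 0.53.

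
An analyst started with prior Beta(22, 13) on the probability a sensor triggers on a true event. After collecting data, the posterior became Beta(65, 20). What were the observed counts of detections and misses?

43 detections and 7 misses

Beta is conjugate to the binomial likelihood: posterior = Beta(α+s, β+f).
So s = 65 − 22 = 43 and f = 20 − 13 = 7.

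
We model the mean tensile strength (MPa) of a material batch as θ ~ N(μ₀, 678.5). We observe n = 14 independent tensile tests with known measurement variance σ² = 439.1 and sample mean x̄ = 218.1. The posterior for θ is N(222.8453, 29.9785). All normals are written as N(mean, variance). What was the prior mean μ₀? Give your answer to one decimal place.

μ₀ = 325.5

With known observation variance, the Normal–Normal posterior has precision τ_n = τ₀ + n/σ² and mean μ_n = (τ₀μ₀ + (n/σ²)x̄)/τ_n.
Here τ₀ = 1/678.5 = 0.001474 and τ_data = 14/439.1 = 0.031883, so τ_n = 0.033357.
Rearranging for μ₀: μ₀ = (μ_n·τ_n − τ_data·x̄)/τ₀ = (222.8453·0.033357 − 0.031883·218.1) / 0.001474 = 0.479768/0.001474 ≈ 325.5.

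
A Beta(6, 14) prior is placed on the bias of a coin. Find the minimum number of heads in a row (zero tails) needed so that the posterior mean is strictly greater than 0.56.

After k heads and 0 tails the posterior is Beta(6+k, 14), with mean (6+k)/(6+14+k).
Set (6+k)/(20+k) > 0.56 and solve: k > (0.56·20 − 6)/(1 − 0.56) = 11.818.
The smallest integer exceeding 11.818 is 12.

k = 12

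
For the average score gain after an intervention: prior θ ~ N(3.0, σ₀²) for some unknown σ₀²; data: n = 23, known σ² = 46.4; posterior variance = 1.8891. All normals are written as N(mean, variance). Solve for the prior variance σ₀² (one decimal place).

Posterior precision equals prior precision plus data precision: 1/σ_n² = 1/σ₀² + n/σ².
So 1/σ₀² = 1/1.8891 − 23/46.4 = 0.529353 − 0.495690 = 0.033663.
Hence σ₀² = 1/0.033663 ≈ 29.7.

σ₀² = 29.7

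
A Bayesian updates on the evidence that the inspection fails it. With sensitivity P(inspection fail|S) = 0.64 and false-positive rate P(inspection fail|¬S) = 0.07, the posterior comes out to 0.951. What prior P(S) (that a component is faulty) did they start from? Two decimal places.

P(S) = 0.68

Bayes' rule in odds form gives O(S|E) = O(S)·[P(E|S)/P(E|¬S)], hence O(S) = O(S|E)/LR.
Posterior odds = 0.951/(1−0.951) = 19.4082. LR = 0.64/0.07 = 9.1429.
Prior odds = 19.4082/9.1429 = 2.1228, so P(S) = 2.1228/(1+2.1228) ≈ 0.68.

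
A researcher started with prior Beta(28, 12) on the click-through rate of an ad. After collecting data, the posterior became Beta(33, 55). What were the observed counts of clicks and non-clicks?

5 clicks and 43 non-clicks

Beta is conjugate to the binomial likelihood: posterior = Beta(α+s, β+f).
So s = 33 − 28 = 5 and f = 55 − 12 = 43.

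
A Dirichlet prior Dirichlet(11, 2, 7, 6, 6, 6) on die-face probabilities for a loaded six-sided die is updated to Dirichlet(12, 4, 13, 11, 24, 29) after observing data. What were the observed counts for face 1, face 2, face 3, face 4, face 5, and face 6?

For a Dirichlet(α) prior with multinomial counts c, the posterior is Dirichlet(α + c) componentwise.
Counts are posterior − prior componentwise: 12−11=1, 4−2=2, 13−7=6, 11−6=5, 24−6=18, 29−6=23.

counts (1, 2, 6, 5, 18, 23)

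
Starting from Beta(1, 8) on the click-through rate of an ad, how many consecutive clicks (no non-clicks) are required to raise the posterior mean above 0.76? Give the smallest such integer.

After k clicks and 0 non-clicks the posterior is Beta(1+k, 8), with mean (1+k)/(1+8+k).
Set (1+k)/(9+k) > 0.76 and solve: k > (0.76·9 − 1)/(1 − 0.76) = 24.333.
The smallest integer exceeding 24.333 is 25.

k = 25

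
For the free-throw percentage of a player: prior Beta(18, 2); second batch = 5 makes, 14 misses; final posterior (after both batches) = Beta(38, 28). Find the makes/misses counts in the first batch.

15 makes and 12 misses

Sequential conjugate updates are equivalent to a single update on the pooled data, so total successes = posterior α − prior α and total failures = posterior β − prior β.
Total across both batches: 38−18=20 makes, 28−2=26 misses.
Subtract the second batch: 20−5=15 makes and 26−14=12 misses.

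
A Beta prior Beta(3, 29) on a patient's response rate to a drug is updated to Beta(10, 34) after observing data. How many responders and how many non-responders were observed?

7 responders and 5 non-responders

Under Beta–binomial conjugacy the posterior parameters are (α+s, β+f).
Match parameters: s=10−3=7, f=34−29=5.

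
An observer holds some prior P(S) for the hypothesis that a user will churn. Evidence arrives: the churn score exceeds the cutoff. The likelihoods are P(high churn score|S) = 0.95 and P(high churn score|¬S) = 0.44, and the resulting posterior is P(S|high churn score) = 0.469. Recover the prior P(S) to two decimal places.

Bayes' rule in odds form gives O(S|E) = O(S)·[P(E|S)/P(E|¬S)], hence O(S) = O(S|E)/LR.
Posterior odds = 0.469/(1−0.469) = 0.8832. LR = 0.95/0.44 = 2.1591.
Prior odds = 0.8832/2.1591 = 0.4091, so P(S) = 0.4091/(1+0.4091) ≈ 0.29.

P(S) = 0.29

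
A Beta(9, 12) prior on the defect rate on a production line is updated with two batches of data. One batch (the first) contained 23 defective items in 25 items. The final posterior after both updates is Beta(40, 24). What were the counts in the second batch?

Because Beta–binomial updating is additive in the counts, the combined data contributed (α_post−α_prior, β_post−β_prior) successes and failures.
Total across both batches: 40−9=31 defective items, 24−12=12 good items.
Subtract the first batch: 31−23=8 defective items and 12−2=10 good items.

8 defective items and 10 good items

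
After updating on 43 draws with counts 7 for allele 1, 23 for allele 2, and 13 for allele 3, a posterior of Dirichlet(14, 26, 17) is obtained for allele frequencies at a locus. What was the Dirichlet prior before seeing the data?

For a Dirichlet(α) prior with multinomial counts c, the posterior is Dirichlet(α + c) componentwise.
Subtract each count from the matching posterior parameter: 14−7=7, 26−23=3, 17−13=4.

Dirichlet(7, 3, 4)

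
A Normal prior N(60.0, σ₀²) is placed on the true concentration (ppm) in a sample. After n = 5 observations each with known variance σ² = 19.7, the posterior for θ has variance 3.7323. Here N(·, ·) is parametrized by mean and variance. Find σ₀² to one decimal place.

σ₀² = 70.8

Posterior precision equals prior precision plus data precision: 1/σ_n² = 1/σ₀² + n/σ².
So 1/σ₀² = 1/3.7323 − 5/19.7 = 0.267931 − 0.253807 = 0.014124.
Hence σ₀² = 1/0.014124 ≈ 70.8.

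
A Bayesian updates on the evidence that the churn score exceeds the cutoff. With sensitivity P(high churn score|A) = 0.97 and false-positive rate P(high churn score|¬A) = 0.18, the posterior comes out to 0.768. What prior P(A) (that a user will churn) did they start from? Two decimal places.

P(A) = 0.38

In odds form, posterior odds = prior odds × likelihood ratio, so prior odds = posterior odds ÷ LR.
Posterior odds = 0.768/(1−0.768) = 3.3103. LR = 0.97/0.18 = 5.3889.
Prior odds = 3.3103/5.3889 = 0.6143, so P(A) = 0.6143/(1+0.6143) ≈ 0.38.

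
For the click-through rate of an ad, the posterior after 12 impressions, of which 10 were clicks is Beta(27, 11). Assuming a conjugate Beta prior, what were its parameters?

Beta(17, 9)

Under Beta–binomial conjugacy the posterior parameters are (a+s, b+f).
So a = 27 − 10 = 17 and b = 11 − 2 = 9.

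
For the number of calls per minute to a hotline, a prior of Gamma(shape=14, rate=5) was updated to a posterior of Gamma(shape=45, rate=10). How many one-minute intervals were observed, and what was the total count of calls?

Gamma–Poisson conjugacy: posterior shape = α + Σxᵢ, posterior rate = β + n.
Matching: Σxᵢ = 45 − 14 = 31 and n = 10 − 5 = 5.

n = 5 one-minute intervals with total 31 calls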